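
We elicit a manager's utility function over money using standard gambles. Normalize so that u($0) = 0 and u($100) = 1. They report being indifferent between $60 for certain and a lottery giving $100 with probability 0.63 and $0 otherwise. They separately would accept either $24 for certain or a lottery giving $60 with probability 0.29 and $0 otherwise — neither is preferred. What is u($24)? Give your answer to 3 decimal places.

0.183

The first gamble pins u($60): it must equal 0.63·1 + 0.37·0 = 0.63.
Chaining: u($24) = 0.29·0.63 + 0.71·0.00 = 0.1827.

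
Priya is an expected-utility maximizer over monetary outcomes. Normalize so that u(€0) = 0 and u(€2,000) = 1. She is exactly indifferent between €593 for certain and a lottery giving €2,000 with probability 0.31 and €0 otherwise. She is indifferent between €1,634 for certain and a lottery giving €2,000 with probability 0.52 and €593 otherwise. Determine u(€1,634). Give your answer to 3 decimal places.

0.669

The first gamble pins u(€593): it must equal 0.31·1 + 0.69·0 = 0.31.
Chaining: u(€1,634) = 0.52·1.00 + 0.48·0.31 = 0.6688.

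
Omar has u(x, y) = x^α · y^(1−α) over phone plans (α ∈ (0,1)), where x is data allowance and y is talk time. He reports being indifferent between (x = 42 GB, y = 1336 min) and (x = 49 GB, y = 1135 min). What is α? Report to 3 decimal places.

α ≈ 0.514

The Cobb–Douglas utilities coincide, so 42^α·1336^(1−α) = 49^α·1135^(1−α).
Taking logs: α·ln 42 + (1−α)·ln 1336 = α·ln 49 + (1−α)·ln 1135, i.e. α·-0.154151 = (1−α)·-0.163047.
With A = -0.154151 and B = -0.163047: α·A = (1−α)·B, so α = B/(A+B) = -0.163047/-0.317198 ≈ 0.514.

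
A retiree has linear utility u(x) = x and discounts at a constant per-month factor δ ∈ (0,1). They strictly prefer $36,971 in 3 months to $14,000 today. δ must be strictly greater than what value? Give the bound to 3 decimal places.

Under u(x) = x this choice says 14000 < δ^3·36971.
Hence δ^3 > 14000/36971 = 0.37868, and x ↦ x^(1/3) is increasing on (0,∞).
δ > (14000/36971)^(1/3) ≈ 0.723.

δ > 0.723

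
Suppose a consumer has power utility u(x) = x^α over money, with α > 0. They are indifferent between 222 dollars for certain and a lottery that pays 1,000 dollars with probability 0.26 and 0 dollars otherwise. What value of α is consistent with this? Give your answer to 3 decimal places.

The lottery's expected utility is 0.26·u(1000) + 0.74·u(0) = 0.26·1000^α (since u(0) = 0 for α > 0).
Indifference: 222^α = 0.26·1000^α, so (222/1000)^α = 0.26.
Take logs: α = ln 0.26 / ln(222/1000) ≈ 0.89502.

α ≈ 0.895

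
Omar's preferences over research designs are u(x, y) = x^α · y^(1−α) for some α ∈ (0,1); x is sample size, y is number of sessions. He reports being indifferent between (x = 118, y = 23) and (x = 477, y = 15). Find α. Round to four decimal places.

α ≈ 0.2343

Indifference: 118^α · 23^(1−α) = 477^α · 15^(1−α).
Rearrange to (118/477)^α = (15/23)^(1−α) and take logs: α·-1.3968319 = (1−α)·-0.4274440.
Thus α·(-1.8242759) = -0.4274440, so α = -0.4274440/-1.8242759 ≈ 0.2343.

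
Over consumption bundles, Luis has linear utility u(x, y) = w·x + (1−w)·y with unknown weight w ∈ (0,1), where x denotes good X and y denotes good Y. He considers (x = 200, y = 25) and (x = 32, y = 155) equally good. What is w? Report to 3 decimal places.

Indifference: w·200 + (1−w)·25 = w·32 + (1−w)·155.
Collecting terms: w·168 = (1−w)·130.
Hence w = 130/(168+130) = 130/298 = 0.436.

w = 0.436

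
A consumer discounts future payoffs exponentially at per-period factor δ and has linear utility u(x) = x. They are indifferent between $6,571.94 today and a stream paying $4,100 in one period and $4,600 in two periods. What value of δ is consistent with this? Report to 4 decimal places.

The stream is worth 4100δ + 4600δ² today, so 4100δ + 4600δ² = 6571.94.
Rearranged: 4600δ² + 4100δ − 6571.94 = 0.
By the quadratic formula (taking the positive root), δ = (−4100 + √137733696.00) / 9200 ≈ 0.8300.

δ ≈ 0.8300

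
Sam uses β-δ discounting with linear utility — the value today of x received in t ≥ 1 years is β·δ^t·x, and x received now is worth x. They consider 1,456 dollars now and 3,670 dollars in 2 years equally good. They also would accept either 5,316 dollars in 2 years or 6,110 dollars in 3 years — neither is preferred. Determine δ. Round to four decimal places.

From the later pair, β·δ^2·5316 = β·δ^3·6110; dividing through, δ = 5316/6110 = 0.87005.

δ ≈ 0.8700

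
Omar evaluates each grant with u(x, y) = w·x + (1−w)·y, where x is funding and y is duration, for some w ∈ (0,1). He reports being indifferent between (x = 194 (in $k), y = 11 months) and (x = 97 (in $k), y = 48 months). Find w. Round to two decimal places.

Indifference: w·194 + (1−w)·11 = w·97 + (1−w)·48.
Rearranging, 97·w − 37·(1−w) = 0.
So w/(1−w) = 37/97 = 0.3814, giving w = 37/(97+37) = 0.28.

w = 0.28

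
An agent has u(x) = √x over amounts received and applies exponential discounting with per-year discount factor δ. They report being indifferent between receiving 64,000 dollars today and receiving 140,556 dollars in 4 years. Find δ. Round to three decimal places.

Indifference means u(64000) = δ^4 · u(140556), so δ^4 = u(64000)/u(140556).
Since u(x) = √x, δ^4 = √(64000/140556) = 0.67478.
Hence δ = (0.67478)^(1/4) = 0.90634.

δ ≈ 0.906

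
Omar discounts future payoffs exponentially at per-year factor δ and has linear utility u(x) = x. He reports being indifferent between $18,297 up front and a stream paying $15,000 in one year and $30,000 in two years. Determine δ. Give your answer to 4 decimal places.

Equating present values: 18297 = 15000δ + 30000δ².
Rearranged: 30000δ² + 15000δ − 18297 = 0.
By the quadratic formula (taking the positive root), δ = (−15000 + √2420640000.00) / 60000 ≈ 0.5700.

δ ≈ 0.5700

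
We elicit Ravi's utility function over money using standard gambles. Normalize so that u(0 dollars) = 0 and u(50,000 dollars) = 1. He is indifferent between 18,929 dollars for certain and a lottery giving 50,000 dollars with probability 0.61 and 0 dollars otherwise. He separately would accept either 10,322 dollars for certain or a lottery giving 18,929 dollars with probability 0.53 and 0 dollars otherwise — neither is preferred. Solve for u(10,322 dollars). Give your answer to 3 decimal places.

First, u(18,929 dollars) = 0.61·u(50,000 dollars) + 0.39·u(0 dollars) = 0.61.
The second indifference gives u(10,322 dollars) = 0.53·u(18,929 dollars) + 0.47·u(0 dollars) = 0.53·0.61 + 0.47·0.00 = 0.3233.

0.323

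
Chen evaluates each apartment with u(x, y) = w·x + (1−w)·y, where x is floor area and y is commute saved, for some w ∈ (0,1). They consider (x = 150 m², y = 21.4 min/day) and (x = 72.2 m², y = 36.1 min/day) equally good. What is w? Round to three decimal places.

Equating utilities: w·150 + (1−w)·21.4 = w·72.2 + (1−w)·36.1.
Collecting terms: w·77.8 = (1−w)·14.7.
Hence w = 14.7/(77.8+14.7) = 14.7/92.5 = 0.159.

w = 0.159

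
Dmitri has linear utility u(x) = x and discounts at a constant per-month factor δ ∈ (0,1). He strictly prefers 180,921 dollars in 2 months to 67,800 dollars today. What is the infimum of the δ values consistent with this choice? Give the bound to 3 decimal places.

δ > 0.612

Comparing present values: 67800 < δ^2·180921.
Hence δ^2 > 67800/180921 = 0.37475, and x ↦ x^(1/2) is increasing on (0,∞).
δ > (67800/180921)^(1/2) ≈ 0.612.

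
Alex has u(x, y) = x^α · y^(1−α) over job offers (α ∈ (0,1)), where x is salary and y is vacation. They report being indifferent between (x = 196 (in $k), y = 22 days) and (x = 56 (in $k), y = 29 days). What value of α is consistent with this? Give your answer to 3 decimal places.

α ≈ 0.181

The Cobb–Douglas utilities coincide, so 196^α·22^(1−α) = 56^α·29^(1−α).
Rearrange to (196/56)^α = (29/22)^(1−α) and take logs: α·1.252763 = (1−α)·0.276253.
Thus α·(1.529016) = 0.276253, so α = 0.276253/1.529016 ≈ 0.181.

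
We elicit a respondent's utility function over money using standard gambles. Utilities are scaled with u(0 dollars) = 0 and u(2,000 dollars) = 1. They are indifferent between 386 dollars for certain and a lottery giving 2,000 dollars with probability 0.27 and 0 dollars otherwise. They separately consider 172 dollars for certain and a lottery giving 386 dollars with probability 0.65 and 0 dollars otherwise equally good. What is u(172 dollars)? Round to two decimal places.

From the first indifference, u(386 dollars) = 0.27·u(2,000 dollars) + 0.73·u(0 dollars) = 0.27·1 + 0.73·0 = 0.27.
Then u(172 dollars) = 0.65·u(386 dollars) + 0.35·u(0 dollars) = 0.65·0.27 + 0.35·0.00 = 0.1755.

0.18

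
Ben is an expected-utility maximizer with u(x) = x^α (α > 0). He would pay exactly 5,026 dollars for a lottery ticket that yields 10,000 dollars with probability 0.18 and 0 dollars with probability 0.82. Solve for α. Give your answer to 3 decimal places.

α ≈ 2.493

EU(lottery) = 0.18·10000^α + 0.82·0 = 0.18·10000^α.
Setting u(5026) equal to that: 5026^α = 0.18·10000^α ⇒ (5026/10000)^α = 0.18.
Taking logs: α·ln(5026/10000) = ln(0.18), so α = -1.714798 / -0.687961 ≈ 2.493.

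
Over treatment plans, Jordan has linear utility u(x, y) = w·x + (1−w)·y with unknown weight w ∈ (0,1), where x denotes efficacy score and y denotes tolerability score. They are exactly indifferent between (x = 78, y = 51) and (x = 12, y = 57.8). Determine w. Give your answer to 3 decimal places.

w = 0.093

Indifference: w·78 + (1−w)·51 = w·12 + (1−w)·57.8.
w·(78−12) = (1−w)·(57.8−51), i.e. w·66 = (1−w)·6.8.
The marginal rate of substitution is 6.8/66, so w = 6.8/(66+6.8) = 0.093.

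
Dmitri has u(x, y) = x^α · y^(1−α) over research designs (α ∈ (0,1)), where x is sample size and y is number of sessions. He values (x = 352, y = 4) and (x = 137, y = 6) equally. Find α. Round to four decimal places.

Indifference: 352^α · 4^(1−α) = 137^α · 6^(1−α).
(352/137)^α = (6/4)^(1−α); take logs: α·ln(352/137) = (1−α)·ln(6/4), i.e. α·0.9436502 = (1−α)·0.4054651.
So α/(1−α) = (0.4054651)/(0.9436502) = 0.4296773, and α = 0.4296773/1.4296773 ≈ 0.3005.

α ≈ 0.3005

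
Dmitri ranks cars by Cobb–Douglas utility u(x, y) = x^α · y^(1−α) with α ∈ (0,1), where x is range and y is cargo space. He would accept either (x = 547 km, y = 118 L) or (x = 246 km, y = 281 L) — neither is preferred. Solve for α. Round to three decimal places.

Set the two utilities equal: 547^α·118^(1−α) = 246^α·281^(1−α).
Taking logs: α·ln 547 + (1−α)·ln 118 = α·ln 246 + (1−α)·ln 281, i.e. α·0.799117 = (1−α)·0.867670.
So α/(1−α) = (0.867670)/(0.799117) = 1.085786, and α = 1.085786/2.085786 ≈ 0.521.

α ≈ 0.521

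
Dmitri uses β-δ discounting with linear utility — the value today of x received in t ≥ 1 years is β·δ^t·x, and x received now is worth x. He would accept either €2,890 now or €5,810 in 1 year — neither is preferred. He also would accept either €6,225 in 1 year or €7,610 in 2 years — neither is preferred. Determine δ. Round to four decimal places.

The second indifference involves only future payoffs, so β cancels: β·δ^1·6225 = β·δ^2·7610, giving δ = 6225/7610 = 0.81800.

δ ≈ 0.8180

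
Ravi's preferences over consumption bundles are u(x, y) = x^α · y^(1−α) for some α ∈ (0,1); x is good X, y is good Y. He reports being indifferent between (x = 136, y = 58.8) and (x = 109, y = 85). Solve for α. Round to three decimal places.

The Cobb–Douglas utilities coincide, so 136^α·58.8^(1−α) = 109^α·85^(1−α).
(136/109)^α = (85/58.8)^(1−α); take logs: α·ln(136/109) = (1−α)·ln(85/58.8), i.e. α·0.221307 = (1−α)·0.368509.
So α/(1−α) = (0.368509)/(0.221307) = 1.665148, and α = 1.665148/2.665148 ≈ 0.625.

α ≈ 0.625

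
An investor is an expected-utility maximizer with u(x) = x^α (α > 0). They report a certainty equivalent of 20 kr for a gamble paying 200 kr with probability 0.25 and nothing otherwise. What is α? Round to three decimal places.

α ≈ 0.602

The lottery's expected utility is 0.25·u(200) + 0.75·u(0) = 0.25·200^α (since u(0) = 0 for α > 0).
Equating: 20^α = 0.25·200^α, i.e. 0.1000^α = 0.25.
α = ln(0.25) / ln(20/200) = -1.386294/-2.302585 ≈ 0.602.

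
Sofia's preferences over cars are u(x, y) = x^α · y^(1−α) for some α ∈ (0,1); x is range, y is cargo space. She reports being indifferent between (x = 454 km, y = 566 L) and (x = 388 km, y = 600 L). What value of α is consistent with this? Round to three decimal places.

Set the two utilities equal: 454^α·566^(1−α) = 388^α·600^(1−α).
Taking logs: α·ln 454 + (1−α)·ln 566 = α·ln 388 + (1−α)·ln 600, i.e. α·0.157092 = (1−α)·0.058336.
So α/(1−α) = (0.058336)/(0.157092) = 0.371349, and α = 0.371349/1.371349 ≈ 0.271.

α ≈ 0.271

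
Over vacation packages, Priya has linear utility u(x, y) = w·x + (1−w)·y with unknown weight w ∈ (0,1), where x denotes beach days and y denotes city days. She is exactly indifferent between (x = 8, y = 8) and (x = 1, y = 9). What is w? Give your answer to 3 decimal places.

Indifference: w·8 + (1−w)·8 = w·1 + (1−w)·9.
Rearranging, 7·w − 1·(1−w) = 0.
So w/(1−w) = 1/7 = 0.1429, giving w = 1/(7+1) = 0.125.

w = 0.125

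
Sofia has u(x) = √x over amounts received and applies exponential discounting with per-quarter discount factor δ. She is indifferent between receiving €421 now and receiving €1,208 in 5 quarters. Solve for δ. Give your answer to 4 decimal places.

δ ≈ 0.9000

Equating discounted utilities: u(421) = δ^5·u(1208) ⇒ δ^5 = u(421)/u(1208).
Since u(x) = √x, δ^5 = √(421/1208) = 0.59035.
Hence δ = (0.59035)^(1/5) = 0.899956.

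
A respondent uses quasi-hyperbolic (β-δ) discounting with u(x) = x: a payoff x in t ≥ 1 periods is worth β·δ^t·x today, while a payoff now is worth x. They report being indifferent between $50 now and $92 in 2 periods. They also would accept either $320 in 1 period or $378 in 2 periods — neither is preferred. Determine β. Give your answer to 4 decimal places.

β ≈ 0.7583

The second indifference involves only future payoffs, so β cancels: β·δ^1·320 = β·δ^2·378, giving δ = 320/378 = 0.84656.
Now use the now-vs-future pair: 50 = β·δ^2·92 gives β = 50/(0.71667·92) ≈ 0.7583.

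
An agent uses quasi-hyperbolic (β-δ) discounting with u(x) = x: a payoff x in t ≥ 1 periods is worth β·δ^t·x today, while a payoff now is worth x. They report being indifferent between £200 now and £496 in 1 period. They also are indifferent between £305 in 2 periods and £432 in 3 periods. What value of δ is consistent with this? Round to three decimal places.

δ ≈ 0.706

From the later pair, β·δ^2·305 = β·δ^3·432; dividing through, δ = 305/432 = 0.70602.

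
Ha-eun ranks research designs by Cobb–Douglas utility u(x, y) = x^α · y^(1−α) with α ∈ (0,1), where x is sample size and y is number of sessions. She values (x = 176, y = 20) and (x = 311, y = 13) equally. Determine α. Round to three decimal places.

α ≈ 0.431

Set the two utilities equal: 176^α·20^(1−α) = 311^α·13^(1−α).
Taking logs: α·ln 176 + (1−α)·ln 20 = α·ln 311 + (1−α)·ln 13, i.e. α·-0.569309 = (1−α)·-0.430783.
So α/(1−α) = (-0.430783)/(-0.569309) = 0.756677, and α = 0.756677/1.756677 ≈ 0.431.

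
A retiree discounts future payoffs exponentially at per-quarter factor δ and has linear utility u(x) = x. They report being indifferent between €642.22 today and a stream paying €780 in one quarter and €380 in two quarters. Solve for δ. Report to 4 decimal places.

Equating present values: 642.22 = 780δ + 380δ².
So 380δ² + 780δ − 642.22 = 0.
By the quadratic formula (taking the positive root), δ = (−780 + √1584574.40) / 760 ≈ 0.6300.

δ ≈ 0.6300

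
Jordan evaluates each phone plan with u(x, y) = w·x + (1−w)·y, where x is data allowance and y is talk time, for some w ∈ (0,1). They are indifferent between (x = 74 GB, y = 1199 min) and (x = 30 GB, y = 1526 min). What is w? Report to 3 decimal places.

w = 0.881

Equating utilities: w·74 + (1−w)·1199 = w·30 + (1−w)·1526.
w·(74−30) = (1−w)·(1526−1199), i.e. w·44 = (1−w)·327.
So w/(1−w) = 327/44 = 7.4318, giving w = 327/(44+327) = 0.881.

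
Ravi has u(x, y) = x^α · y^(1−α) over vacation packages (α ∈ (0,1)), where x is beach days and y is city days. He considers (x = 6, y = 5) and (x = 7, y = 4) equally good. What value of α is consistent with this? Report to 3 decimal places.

α ≈ 0.591

Indifference: 6^α · 5^(1−α) = 7^α · 4^(1−α).
Taking logs: α·ln 6 + (1−α)·ln 5 = α·ln 7 + (1−α)·ln 4, i.e. α·-0.154151 = (1−α)·-0.223144.
Thus α·(-0.377295) = -0.223144, so α = -0.223144/-0.377295 ≈ 0.591.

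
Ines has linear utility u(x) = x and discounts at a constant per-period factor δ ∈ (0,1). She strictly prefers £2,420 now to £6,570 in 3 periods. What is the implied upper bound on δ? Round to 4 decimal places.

Comparing present values: 2420 > δ^3·6570.
Hence δ^3 < 2420/6570 = 0.36834, and x ↦ x^(1/3) is increasing on (0,∞).
δ < (2420/6570)^(1/3) ≈ 0.7168.

δ < 0.7168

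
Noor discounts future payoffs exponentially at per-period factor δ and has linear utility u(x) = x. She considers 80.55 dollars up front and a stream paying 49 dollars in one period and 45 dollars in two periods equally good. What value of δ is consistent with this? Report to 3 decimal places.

δ ≈ 0.900

The stream is worth 49δ + 45δ² today, so 49δ + 45δ² = 80.55.
So 45δ² + 49δ − 80.55 = 0.
The positive root is δ = [−49 + √(49² + 4·45·80.55)] / (2·45) = (−49 + 130.000)/90 ≈ 0.900.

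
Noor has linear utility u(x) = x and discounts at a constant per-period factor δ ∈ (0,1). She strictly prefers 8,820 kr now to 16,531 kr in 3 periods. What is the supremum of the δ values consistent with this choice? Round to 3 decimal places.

δ < 0.811

Under u(x) = x this choice says 8820 > δ^3·16531.
Dividing by 16531: δ^3 < 0.53354. Both sides are positive, so the cube root keeps the direction.
δ < 0.53354^(1/3) = 0.811.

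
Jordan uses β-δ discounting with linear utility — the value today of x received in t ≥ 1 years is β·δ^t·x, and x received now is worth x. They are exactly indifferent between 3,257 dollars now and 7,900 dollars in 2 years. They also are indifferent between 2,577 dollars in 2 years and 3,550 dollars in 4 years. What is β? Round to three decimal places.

β ≈ 0.568

From the later pair, β·δ^2·2577 = β·δ^4·3550; dividing through, δ^2 = 2577/3550 = 0.72592, so δ = 0.85201.
The first indifference: 3257 = β·δ^2·7900, so β = 3257/(δ^2·7900) = 3257/(0.72592·7900) ≈ 0.568.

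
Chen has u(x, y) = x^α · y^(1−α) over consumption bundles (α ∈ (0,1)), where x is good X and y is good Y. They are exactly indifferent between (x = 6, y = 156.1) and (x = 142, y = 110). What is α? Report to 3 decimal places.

The Cobb–Douglas utilities coincide, so 6^α·156.1^(1−α) = 142^α·110^(1−α).
Rearrange to (6/142)^α = (110/156.1)^(1−α) and take logs: α·-3.164068 = (1−α)·-0.350016.
With A = -3.164068 and B = -0.350016: α·A = (1−α)·B, so α = B/(A+B) = -0.350016/-3.514084 ≈ 0.100.

α ≈ 0.100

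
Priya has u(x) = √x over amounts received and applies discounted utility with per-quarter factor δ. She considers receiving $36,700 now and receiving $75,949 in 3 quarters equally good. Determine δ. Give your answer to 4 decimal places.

δ ≈ 0.8858

Indifference means u(36700) = δ^3 · u(75949), so δ^3 = u(36700)/u(75949).
Since u(x) = √x, δ^3 = √(36700/75949) = 0.69514.
Hence δ = (0.69514)^(1/3) = 0.885844.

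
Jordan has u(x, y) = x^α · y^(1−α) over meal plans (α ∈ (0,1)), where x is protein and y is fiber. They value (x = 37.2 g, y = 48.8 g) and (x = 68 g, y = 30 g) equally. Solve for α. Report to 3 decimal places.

α ≈ 0.446

Set the two utilities equal: 37.2^α·48.8^(1−α) = 68^α·30^(1−α).
(37.2/68)^α = (30/48.8)^(1−α); take logs: α·ln(37.2/68) = (1−α)·ln(30/48.8), i.e. α·-0.603199 = (1−α)·-0.486533.
Thus α·(-1.089732) = -0.486533, so α = -0.486533/-1.089732 ≈ 0.446.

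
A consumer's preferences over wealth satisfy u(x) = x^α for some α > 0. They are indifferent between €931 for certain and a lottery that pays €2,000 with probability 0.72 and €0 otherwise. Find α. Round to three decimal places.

The lottery's expected utility is 0.72·u(2000) + 0.28·u(0) = 0.72·2000^α (since u(0) = 0 for α > 0).
Indifference: 931^α = 0.72·2000^α, so (931/2000)^α = 0.72.
α = ln(0.72) / ln(931/2000) = -0.328504/-0.764643 ≈ 0.430.

α ≈ 0.430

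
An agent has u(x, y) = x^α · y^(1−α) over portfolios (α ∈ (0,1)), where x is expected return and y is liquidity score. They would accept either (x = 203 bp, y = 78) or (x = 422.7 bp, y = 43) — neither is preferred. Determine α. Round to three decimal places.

Set the two utilities equal: 203^α·78^(1−α) = 422.7^α·43^(1−α).
(203/422.7)^α = (43/78)^(1−α); take logs: α·ln(203/422.7) = (1−α)·ln(43/78), i.e. α·-0.733457 = (1−α)·-0.595509.
With A = -0.733457 and B = -0.595509: α·A = (1−α)·B, so α = B/(A+B) = -0.595509/-1.328966 ≈ 0.448.

α ≈ 0.448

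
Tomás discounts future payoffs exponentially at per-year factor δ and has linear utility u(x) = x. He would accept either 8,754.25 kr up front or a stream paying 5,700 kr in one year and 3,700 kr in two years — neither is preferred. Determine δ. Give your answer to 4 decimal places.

Equating present values: 8754.25 = 5700δ + 3700δ².
So 3700δ² + 5700δ − 8754.25 = 0.
δ = (−5700 + √(5700² + 4·3700·8754.25)) / (2·3700) = (−5700 + √162052900.00) / 7400 ≈ 0.9500.

δ ≈ 0.9500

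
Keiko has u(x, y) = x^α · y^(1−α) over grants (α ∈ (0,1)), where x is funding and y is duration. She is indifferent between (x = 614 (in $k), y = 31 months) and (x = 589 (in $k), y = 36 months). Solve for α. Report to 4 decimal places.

Set the two utilities equal: 614^α·31^(1−α) = 589^α·36^(1−α).
Rearrange to (614/589)^α = (36/31)^(1−α) and take logs: α·0.0415687 = (1−α)·0.1495317.
So α/(1−α) = (0.1495317)/(0.0415687) = 3.5972186, and α = 3.5972186/4.5972186 ≈ 0.7825.

α ≈ 0.7825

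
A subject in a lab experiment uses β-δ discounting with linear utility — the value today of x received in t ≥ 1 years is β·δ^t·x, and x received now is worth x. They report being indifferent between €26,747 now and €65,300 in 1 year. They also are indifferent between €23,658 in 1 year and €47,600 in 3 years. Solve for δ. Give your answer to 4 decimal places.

δ ≈ 0.7050

Both payoffs in the second observation are in the future, so β drops out: δ^1·23658 = δ^3·47600 ⇒ δ^2 = 23658/47600 = 0.49702, so δ = 0.70499.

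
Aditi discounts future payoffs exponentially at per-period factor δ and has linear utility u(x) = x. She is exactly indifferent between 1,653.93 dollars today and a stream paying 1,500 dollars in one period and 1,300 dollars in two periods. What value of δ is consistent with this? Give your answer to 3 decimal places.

δ ≈ 0.690

Present value of the stream is 1500·δ + 1300·δ². Indifference gives 1500δ + 1300δ² = 1653.93.
So 1300δ² + 1500δ − 1653.93 = 0.
The positive root is δ = [−1500 + √(1500² + 4·1300·1653.93)] / (2·1300) = (−1500 + 3294.000)/2600 ≈ 0.690.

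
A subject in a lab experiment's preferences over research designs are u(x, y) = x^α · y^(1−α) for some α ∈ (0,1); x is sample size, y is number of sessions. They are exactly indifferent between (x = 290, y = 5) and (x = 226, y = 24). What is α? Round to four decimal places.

α ≈ 0.8628

The Cobb–Douglas utilities coincide, so 290^α·5^(1−α) = 226^α·24^(1−α).
(290/226)^α = (24/5)^(1−α); take logs: α·ln(290/226) = (1−α)·ln(24/5), i.e. α·0.2493459 = (1−α)·1.5686159.
With A = 0.2493459 and B = 1.5686159: α·A = (1−α)·B, so α = B/(A+B) = 1.5686159/1.8179618 ≈ 0.8628.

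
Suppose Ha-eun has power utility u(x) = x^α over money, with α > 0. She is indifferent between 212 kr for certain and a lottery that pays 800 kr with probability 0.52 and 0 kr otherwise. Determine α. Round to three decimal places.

EU(lottery) = 0.52·800^α + 0.48·0 = 0.52·800^α.
Equating: 212^α = 0.52·800^α, i.e. 0.2650^α = 0.52.
Take logs: α = ln 0.52 / ln(212/800) ≈ 0.49241.

α ≈ 0.492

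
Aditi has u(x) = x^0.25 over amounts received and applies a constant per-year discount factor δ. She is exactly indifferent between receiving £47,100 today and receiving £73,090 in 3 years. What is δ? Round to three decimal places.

δ ≈ 0.964

Equating discounted utilities: u(47100) = δ^3·u(73090) ⇒ δ^3 = u(47100)/u(73090).
Since u(x) = x^0.25, δ^3 = (47100/73090)^0.25 = 0.64441^0.25 = 0.89596.
Taking the cube root: δ = 0.89596^(1/3) ≈ 0.964.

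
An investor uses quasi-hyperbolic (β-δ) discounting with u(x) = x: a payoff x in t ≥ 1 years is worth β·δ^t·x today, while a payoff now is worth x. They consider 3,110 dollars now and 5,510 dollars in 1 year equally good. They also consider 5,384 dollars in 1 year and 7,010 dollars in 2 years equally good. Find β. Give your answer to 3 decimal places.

The second indifference involves only future payoffs, so β cancels: β·δ^1·5384 = β·δ^2·7010, giving δ = 5384/7010 = 0.76805.
Substituting δ into 3110 = β·δ·5510: β = 3110/(4231.932) ≈ 0.735.

β ≈ 0.735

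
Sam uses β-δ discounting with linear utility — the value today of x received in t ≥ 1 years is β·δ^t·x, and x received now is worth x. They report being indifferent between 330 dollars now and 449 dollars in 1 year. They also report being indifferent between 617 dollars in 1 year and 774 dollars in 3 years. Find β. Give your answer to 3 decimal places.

From the later pair, β·δ^1·617 = β·δ^3·774; dividing through, δ^2 = 617/774 = 0.79716, so δ = 0.89284.
Now use the now-vs-future pair: 330 = β·δ·449 gives β = 330/(0.89284·449) ≈ 0.823.

β ≈ 0.823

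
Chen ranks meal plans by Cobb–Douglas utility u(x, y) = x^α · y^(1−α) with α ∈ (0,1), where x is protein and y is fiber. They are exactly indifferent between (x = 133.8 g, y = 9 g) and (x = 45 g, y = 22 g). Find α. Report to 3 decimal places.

α ≈ 0.451

The Cobb–Douglas utilities coincide, so 133.8^α·9^(1−α) = 45^α·22^(1−α).
(133.8/45)^α = (22/9)^(1−α); take logs: α·ln(133.8/45) = (1−α)·ln(22/9), i.e. α·1.089684 = (1−α)·0.893818.
So α/(1−α) = (0.893818)/(1.089684) = 0.820254, and α = 0.820254/1.820254 ≈ 0.451.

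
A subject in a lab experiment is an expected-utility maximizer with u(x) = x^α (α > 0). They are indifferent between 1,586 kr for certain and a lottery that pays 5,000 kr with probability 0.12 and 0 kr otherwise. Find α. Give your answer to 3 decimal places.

α ≈ 1.847

The lottery's expected utility is 0.12·u(5000) + 0.88·u(0) = 0.12·5000^α (since u(0) = 0 for α > 0).
Setting u(1586) equal to that: 1586^α = 0.12·5000^α ⇒ (1586/5000)^α = 0.12.
Take logs: α = ln 0.12 / ln(1586/5000) ≈ 1.84656.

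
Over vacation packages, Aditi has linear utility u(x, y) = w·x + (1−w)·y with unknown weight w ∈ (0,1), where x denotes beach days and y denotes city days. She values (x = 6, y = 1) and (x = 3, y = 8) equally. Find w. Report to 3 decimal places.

w = 0.700

Equating utilities: w·6 + (1−w)·1 = w·3 + (1−w)·8.
Collecting terms: w·3 = (1−w)·7.
So w/(1−w) = 7/3 = 2.3333, giving w = 7/(3+7) = 0.700.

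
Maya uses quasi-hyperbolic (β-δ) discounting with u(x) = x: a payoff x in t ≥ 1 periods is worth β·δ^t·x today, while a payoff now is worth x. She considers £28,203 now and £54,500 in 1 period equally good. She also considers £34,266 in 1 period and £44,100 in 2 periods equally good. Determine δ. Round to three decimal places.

δ ≈ 0.777

Both payoffs in the second observation are in the future, so β drops out: δ^1·34266 = δ^2·44100 ⇒ δ = 34266/44100 = 0.77701.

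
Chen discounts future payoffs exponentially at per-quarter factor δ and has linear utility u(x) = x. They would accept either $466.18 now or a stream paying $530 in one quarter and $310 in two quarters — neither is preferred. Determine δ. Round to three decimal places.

δ ≈ 0.640

Present value of the stream is 530·δ + 310·δ². Indifference gives 530δ + 310δ² = 466.18.
That is, 310δ² + 530δ − 466.18 = 0, a quadratic in δ.
By the quadratic formula (taking the positive root), δ = (−530 + √858963.20) / 620 ≈ 0.640.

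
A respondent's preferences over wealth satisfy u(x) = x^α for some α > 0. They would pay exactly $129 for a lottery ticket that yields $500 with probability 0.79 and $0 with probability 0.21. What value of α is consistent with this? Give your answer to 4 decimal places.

The lottery's expected utility is 0.79·u(500) + 0.21·u(0) = 0.79·500^α (since u(0) = 0 for α > 0).
Equating: 129^α = 0.79·500^α, i.e. 0.2580^α = 0.79.
Taking logs: α·ln(129/500) = ln(0.79), so α = -0.2357223 / -1.3547957 ≈ 0.1740.

α ≈ 0.1740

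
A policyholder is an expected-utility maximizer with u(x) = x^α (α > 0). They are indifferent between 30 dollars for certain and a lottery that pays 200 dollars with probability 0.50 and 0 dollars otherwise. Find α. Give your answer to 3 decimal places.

EU(lottery) = 0.50·200^α + 0.50·0 = 0.50·200^α.
Indifference: 30^α = 0.50·200^α, so (30/200)^α = 0.50.
α = ln(0.50) / ln(30/200) = -0.693147/-1.897120 ≈ 0.365.

α ≈ 0.365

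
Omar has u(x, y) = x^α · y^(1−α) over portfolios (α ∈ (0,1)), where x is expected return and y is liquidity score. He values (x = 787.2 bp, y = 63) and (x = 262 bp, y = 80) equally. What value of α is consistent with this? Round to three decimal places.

Indifference: 787.2^α · 63^(1−α) = 262^α · 80^(1−α).
Taking logs: α·ln 787.2 + (1−α)·ln 63 = α·ln 262 + (1−α)·ln 80, i.e. α·1.100138 = (1−α)·0.238892.
With A = 1.100138 and B = 0.238892: α·A = (1−α)·B, so α = B/(A+B) = 0.238892/1.339030 ≈ 0.178.

α ≈ 0.178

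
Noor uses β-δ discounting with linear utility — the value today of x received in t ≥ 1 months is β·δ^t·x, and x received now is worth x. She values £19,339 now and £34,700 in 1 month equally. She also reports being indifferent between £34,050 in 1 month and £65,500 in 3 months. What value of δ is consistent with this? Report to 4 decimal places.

δ ≈ 0.7210

Both payoffs in the second observation are in the future, so β drops out: δ^1·34050 = δ^3·65500 ⇒ δ^2 = 34050/65500 = 0.51985, so δ = 0.72100.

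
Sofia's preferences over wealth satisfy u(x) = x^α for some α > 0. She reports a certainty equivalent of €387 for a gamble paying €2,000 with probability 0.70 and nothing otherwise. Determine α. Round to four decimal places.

Since u(0) = 0, the lottery's EU is 0.70·2000^α.
Equating: 387^α = 0.70·2000^α, i.e. 0.1935^α = 0.70.
α = ln(0.70) / ln(387/2000) = -0.3566749/-1.6424778 ≈ 0.2172.

α ≈ 0.2172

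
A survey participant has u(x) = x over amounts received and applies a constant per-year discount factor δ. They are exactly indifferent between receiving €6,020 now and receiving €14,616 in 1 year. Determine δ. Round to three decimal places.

δ ≈ 0.412

Equating discounted utilities: u(6020) = δ·u(14616) ⇒ δ = u(6020)/u(14616).
With u(x) = x: δ = 6020/14616 = 0.41188.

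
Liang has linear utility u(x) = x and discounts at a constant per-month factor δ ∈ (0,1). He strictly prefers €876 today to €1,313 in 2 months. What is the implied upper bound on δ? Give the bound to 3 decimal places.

Comparing present values: 876 > δ^2·1313.
So δ^2 < 876/1313 = 0.66717; taking the square root of both positive sides preserves the inequality.
δ < (876/1313)^(1/2) ≈ 0.817.

δ < 0.817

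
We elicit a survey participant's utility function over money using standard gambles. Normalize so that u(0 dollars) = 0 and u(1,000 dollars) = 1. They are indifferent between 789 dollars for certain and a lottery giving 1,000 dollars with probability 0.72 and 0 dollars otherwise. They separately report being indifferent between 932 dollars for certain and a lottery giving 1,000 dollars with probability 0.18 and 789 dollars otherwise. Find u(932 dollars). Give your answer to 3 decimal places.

0.770

First, u(789 dollars) = 0.72·u(1,000 dollars) + 0.28·u(0 dollars) = 0.72.
Chaining: u(932 dollars) = 0.18·1.00 + 0.82·0.72 = 0.7704.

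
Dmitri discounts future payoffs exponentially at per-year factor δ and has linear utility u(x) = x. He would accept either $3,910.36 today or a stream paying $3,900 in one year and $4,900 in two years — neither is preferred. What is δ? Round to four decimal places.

Present value of the stream is 3900·δ + 4900·δ². Indifference gives 3900δ + 4900δ² = 3910.36.
So 4900δ² + 3900δ − 3910.36 = 0.
By the quadratic formula (taking the positive root), δ = (−3900 + √91853056.00) / 9800 ≈ 0.5800.

δ ≈ 0.5800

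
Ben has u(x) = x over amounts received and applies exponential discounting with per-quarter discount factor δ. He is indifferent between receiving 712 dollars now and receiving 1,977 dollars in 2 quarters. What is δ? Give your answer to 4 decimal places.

The payoff in 2 quarters is discounted by δ^2, so u(712) = δ^2·u(1977) and δ^2 = u(712)/u(1977).
With u(x) = x: δ^2 = 712/1977 = 0.36014.
So δ = 0.36014^(1/2) ≈ 0.6001.

δ ≈ 0.6001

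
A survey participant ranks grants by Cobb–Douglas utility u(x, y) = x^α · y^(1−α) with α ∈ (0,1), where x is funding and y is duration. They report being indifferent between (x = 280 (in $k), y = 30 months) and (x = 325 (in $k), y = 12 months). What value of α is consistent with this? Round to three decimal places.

Set the two utilities equal: 280^α·30^(1−α) = 325^α·12^(1−α).
Rearrange to (280/325)^α = (12/30)^(1−α) and take logs: α·-0.149036 = (1−α)·-0.916291.
So α/(1−α) = (-0.916291)/(-0.149036) = 6.148119, and α = 6.148119/7.148119 ≈ 0.860.

α ≈ 0.860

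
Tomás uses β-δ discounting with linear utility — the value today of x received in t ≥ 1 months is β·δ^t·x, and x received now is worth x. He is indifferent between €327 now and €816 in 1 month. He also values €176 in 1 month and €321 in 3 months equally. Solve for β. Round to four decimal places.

From the later pair, β·δ^1·176 = β·δ^3·321; dividing through, δ^2 = 176/321 = 0.54829, so δ = 0.74046.
The first indifference: 327 = β·δ·816, so β = 327/(δ·816) = 327/(0.74046·816) ≈ 0.5412.

β ≈ 0.5412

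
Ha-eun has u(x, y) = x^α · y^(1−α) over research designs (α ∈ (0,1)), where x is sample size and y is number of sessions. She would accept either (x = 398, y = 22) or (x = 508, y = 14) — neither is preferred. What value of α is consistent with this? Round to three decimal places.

α ≈ 0.649

Set the two utilities equal: 398^α·22^(1−α) = 508^α·14^(1−α).
Taking logs: α·ln 398 + (1−α)·ln 22 = α·ln 508 + (1−α)·ln 14, i.e. α·-0.244029 = (1−α)·-0.451985.
Thus α·(-0.696014) = -0.451985, so α = -0.451985/-0.696014 ≈ 0.649.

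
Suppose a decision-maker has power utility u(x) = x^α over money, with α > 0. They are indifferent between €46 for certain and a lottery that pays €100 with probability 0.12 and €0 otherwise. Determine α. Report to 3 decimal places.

α ≈ 2.730

The lottery's expected utility is 0.12·u(100) + 0.88·u(0) = 0.12·100^α (since u(0) = 0 for α > 0).
Setting u(46) equal to that: 46^α = 0.12·100^α ⇒ (46/100)^α = 0.12.
Taking logs: α·ln(46/100) = ln(0.12), so α = -2.120264 / -0.776529 ≈ 2.730.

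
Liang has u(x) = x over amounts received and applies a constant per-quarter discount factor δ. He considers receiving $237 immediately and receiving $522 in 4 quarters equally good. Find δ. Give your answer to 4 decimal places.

δ ≈ 0.8209

Equating discounted utilities: u(237) = δ^4·u(522) ⇒ δ^4 = u(237)/u(522).
With u(x) = x: δ^4 = 237/522 = 0.45402.
So δ = 0.45402^(1/4) ≈ 0.8209.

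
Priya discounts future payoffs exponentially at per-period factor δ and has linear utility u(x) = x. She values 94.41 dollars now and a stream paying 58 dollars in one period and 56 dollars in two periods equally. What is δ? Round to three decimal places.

δ ≈ 0.880

Present value of the stream is 58·δ + 56·δ². Indifference gives 58δ + 56δ² = 94.41.
That is, 56δ² + 58δ − 94.41 = 0, a quadratic in δ.
By the quadratic formula (taking the positive root), δ = (−58 + √24511.84) / 112 ≈ 0.880.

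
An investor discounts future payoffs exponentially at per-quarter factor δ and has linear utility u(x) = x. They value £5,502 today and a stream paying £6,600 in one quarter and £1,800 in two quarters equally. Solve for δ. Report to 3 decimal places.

δ ≈ 0.700

Equating present values: 5502 = 6600δ + 1800δ².
Rearranged: 1800δ² + 6600δ − 5502 = 0.
δ = (−6600 + √(6600² + 4·1800·5502)) / (2·1800) = (−6600 + √83174400.00) / 3600 ≈ 0.700.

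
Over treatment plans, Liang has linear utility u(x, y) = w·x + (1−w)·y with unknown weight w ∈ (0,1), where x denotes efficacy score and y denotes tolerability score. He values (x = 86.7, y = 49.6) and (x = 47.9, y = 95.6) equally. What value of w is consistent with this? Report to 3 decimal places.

Indifference: w·86.7 + (1−w)·49.6 = w·47.9 + (1−w)·95.6.
w·(86.7−47.9) = (1−w)·(95.6−49.6), i.e. w·38.8 = (1−w)·46.
Hence w = 46/(38.8+46) = 46/84.8 = 0.542.

w = 0.542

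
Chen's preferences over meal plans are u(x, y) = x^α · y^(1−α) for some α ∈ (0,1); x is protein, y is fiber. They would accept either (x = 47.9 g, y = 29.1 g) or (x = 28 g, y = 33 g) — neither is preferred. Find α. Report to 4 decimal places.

The Cobb–Douglas utilities coincide, so 47.9^α·29.1^(1−α) = 28^α·33^(1−α).
Rearrange to (47.9/28)^α = (33/29.1)^(1−α) and take logs: α·0.5369110 = (1−α)·0.1257694.
So α/(1−α) = (0.1257694)/(0.5369110) = 0.2342463, and α = 0.2342463/1.2342463 ≈ 0.1898.

α ≈ 0.1898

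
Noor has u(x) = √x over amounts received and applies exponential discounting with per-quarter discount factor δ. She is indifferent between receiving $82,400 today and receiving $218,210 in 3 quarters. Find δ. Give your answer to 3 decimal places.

δ ≈ 0.850

Indifference means u(82400) = δ^3 · u(218210), so δ^3 = u(82400)/u(218210).
With u(x) = √x: δ^3 = √82400/√218210 = √(82400/218210) = 0.61451.
Hence δ = (0.61451)^(1/3) = 0.85018.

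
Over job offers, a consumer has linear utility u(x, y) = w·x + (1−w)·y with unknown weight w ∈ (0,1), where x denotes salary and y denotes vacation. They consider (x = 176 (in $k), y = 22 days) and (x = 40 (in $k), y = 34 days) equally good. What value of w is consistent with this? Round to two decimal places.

w = 0.08

u(176,22) = u(40,34) means w·176 + (1−w)·22 = w·40 + (1−w)·34.
w·(176−40) = (1−w)·(34−22), i.e. w·136 = (1−w)·12.
Hence w = 12/(136+12) = 12/148 = 0.08.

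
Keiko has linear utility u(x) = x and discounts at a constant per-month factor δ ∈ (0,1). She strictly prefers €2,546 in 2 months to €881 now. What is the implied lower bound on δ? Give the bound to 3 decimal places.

Comparing present values: 881 < δ^2·2546.
So δ^2 > 881/2546 = 0.34603; taking the square root of both positive sides preserves the inequality.
δ > (881/2546)^(1/2) ≈ 0.588.

δ > 0.588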